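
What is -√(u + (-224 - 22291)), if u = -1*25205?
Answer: -2*I*√11930 ≈ -218.45*I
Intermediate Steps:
u = -25205
-√(u + (-224 - 22291)) = -√(-25205 + (-224 - 22291)) = -√(-25205 - 22515) = -√(-47720) = -2*I*√11930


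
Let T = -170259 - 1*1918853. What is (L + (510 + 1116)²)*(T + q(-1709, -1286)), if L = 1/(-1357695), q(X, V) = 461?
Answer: -2499124687428026723/452565 ≈ -5.5221e+12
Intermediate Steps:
T = -2089112 (T = -170259 - 1918853 = -2089112)
L = -1/1357695 ≈ -7.3654e-7
(L + (510 + 1116)²)*(T + q(-1709, -1286)) = (-1/1357695 + (510 + 1116)²)*(-2089112 + 461) = (-1/1357695 + 1626²)*(-2088651) = (-1/1357695 + 2643876)*(-2088651) = (3589577225819/1357695)*(-2088651) = -2499124687428026723/452565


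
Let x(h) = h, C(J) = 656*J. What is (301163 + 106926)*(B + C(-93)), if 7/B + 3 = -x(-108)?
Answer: -373449997591/15 ≈ -2.4897e+10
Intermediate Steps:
B = 1/15 (B = 7/(-3 - 1*(-108)) = 7/(-3 + 108) = 7/105 = 7*(1/105) = 1/15 ≈ 0.066667)
(301163 + 106926)*(B + C(-93)) = (301163 + 106926)*(1/15 + 656*(-93)) = 408089*(1/15 - 61008) = 408089*(-915119/15) = -373449997591/15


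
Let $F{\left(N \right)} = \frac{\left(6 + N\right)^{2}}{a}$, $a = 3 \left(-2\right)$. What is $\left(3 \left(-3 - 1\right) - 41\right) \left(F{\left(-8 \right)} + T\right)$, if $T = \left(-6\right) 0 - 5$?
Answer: $\frac{901}{3} \approx 300.33$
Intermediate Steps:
$a = -6$
$F{\left(N \right)} = - \frac{\left(6 + N\right)^{2}}{6}$ ($F{\left(N \right)} = \frac{\left(6 + N\right)^{2}}{-6} = \left(6 + N\right)^{2} \left(- \frac{1}{6}\right) = - \frac{\left(6 + N\right)^{2}}{6}$)
$T = -5$ ($T = 0 - 5 = -5$)
$\left(3 \left(-3 - 1\right) - 41\right) \left(F{\left(-8 \right)} + T\right) = \left(3 \left(-3 - 1\right) - 41\right) \left(- \frac{\left(6 - 8\right)^{2}}{6} - 5\right) = \left(3 \left(-4\right) - 41\right) \left(- \frac{\left(-2\right)^{2}}{6} - 5\right) = \left(-12 - 41\right) \left(\left(- \frac{1}{6}\right) 4 - 5\right) = - 53 \left(- \frac{2}{3} - 5\right) = \left(-53\right) \left(- \frac{17}{3}\right) = \frac{901}{3}$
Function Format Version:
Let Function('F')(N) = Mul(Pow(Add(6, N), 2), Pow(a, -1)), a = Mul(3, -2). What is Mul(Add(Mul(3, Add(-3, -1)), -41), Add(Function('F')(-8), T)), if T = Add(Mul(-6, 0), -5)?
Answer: Rational(901, 3) ≈ 300.33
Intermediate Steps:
a = -6
Function('F')(N) = Mul(Rational(-1, 6), Pow(Add(6, N), 2)) (Function('F')(N) = Mul(Pow(Add(6, N), 2), Pow(-6, -1)) = Mul(Pow(Add(6, N), 2), Rational(-1, 6)) = Mul(Rational(-1, 6), Pow(Add(6, N), 2)))
T = -5 (T = Add(0, -5) = -5)
Mul(Add(Mul(3, Add(-3, -1)), -41), Add(Function('F')(-8), T)) = Mul(Add(Mul(3, Add(-3, -1)), -41), Add(Mul(Rational(-1, 6), Pow(Add(6, -8), 2)), -5)) = Mul(Add(Mul(3, -4), -41), Add(Mul(Rational(-1, 6), Pow(-2, 2)), -5)) = Mul(Add(-12, -41), Add(Mul(Rational(-1, 6), 4), -5)) = Mul(-53, Add(Rational(-2, 3), -5)) = Mul(-53, Rational(-17, 3)) = Rational(901, 3)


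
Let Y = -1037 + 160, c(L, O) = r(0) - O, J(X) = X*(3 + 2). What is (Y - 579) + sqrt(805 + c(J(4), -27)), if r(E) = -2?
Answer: -1456 + sqrt(830) ≈ -1427.2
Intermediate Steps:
J(X) = 5*X (J(X) = X*5 = 5*X)
c(L, O) = -2 - O
Y = -877
(Y - 579) + sqrt(805 + c(J(4), -27)) = (-877 - 579) + sqrt(805 + (-2 - 1*(-27))) = -1456 + sqrt(805 + (-2 + 27)) = -1456 + sqrt(805 + 25) = -1456 + sqrt(830)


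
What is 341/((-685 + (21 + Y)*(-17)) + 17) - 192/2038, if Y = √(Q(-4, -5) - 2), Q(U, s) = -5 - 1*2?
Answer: -457275671/1073237294 + 17391*I/1053226 ≈ -0.42607 + 0.016512*I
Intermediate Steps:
Q(U, s) = -7 (Q(U, s) = -5 - 2 = -7)
Y = 3*I (Y = √(-7 - 2) = √(-9) = 3*I ≈ 3.0*I)
341/((-685 + (21 + Y)*(-17)) + 17) - 192/2038 = 341/((-685 + (21 + 3*I)*(-17)) + 17) - 192/2038 = 341/((-685 + (-357 - 51*I)) + 17) - 192*1/2038 = 341/((-1042 - 51*I) + 17) - 96/1019 = 341/(-1025 - 51*I) - 96/1019 = 341*((-1025 + 51*I)/1053226) - 96/1019 = 341*(-1025 + 51*I)/1053226 - 96/1019 = -96/1019 + 341*(-1025 + 51*I)/1053226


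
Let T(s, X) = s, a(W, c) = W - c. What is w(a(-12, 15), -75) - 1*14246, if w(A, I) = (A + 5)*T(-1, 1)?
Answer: -14224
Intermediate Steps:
w(A, I) = -5 - A (w(A, I) = (A + 5)*(-1) = (5 + A)*(-1) = -5 - A)
w(a(-12, 15), -75) - 1*14246 = (-5 - (-12 - 1*15)) - 1*14246 = (-5 - (-12 - 15)) - 14246 = (-5 - 1*(-27)) - 14246 = (-5 + 27) - 14246 = 22 - 14246 = -14224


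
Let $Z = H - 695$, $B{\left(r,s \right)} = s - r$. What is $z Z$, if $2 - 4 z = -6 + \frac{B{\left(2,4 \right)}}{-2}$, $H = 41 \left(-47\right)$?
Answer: $- \frac{11799}{2} \approx -5899.5$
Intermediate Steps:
$H = -1927$
$z = \frac{9}{4}$ ($z = \frac{1}{2} - \frac{-6 + \frac{4 - 2}{-2}}{4} = \frac{1}{2} - \frac{-6 + \left(4 - 2\right) \left(- \frac{1}{2}\right)}{4} = \frac{1}{2} - \frac{-6 + 2 \left(- \frac{1}{2}\right)}{4} = \frac{1}{2} - \frac{-6 - 1}{4} = \frac{1}{2} - - \frac{7}{4} = \frac{1}{2} + \frac{7}{4} = \frac{9}{4} \approx 2.25$)
$Z = -2622$ ($Z = -1927 - 695 = -2622$)
$z Z = \frac{9}{4} \left(-2622\right) = - \frac{11799}{2}$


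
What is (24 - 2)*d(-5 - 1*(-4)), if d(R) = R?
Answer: -22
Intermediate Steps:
(24 - 2)*d(-5 - 1*(-4)) = (24 - 2)*(-5 - 1*(-4)) = 22*(-5 + 4) = 22*(-1) = -22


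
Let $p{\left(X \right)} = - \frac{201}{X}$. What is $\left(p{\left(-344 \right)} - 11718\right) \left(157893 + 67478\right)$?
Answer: $- \frac{908423398461}{344} \approx -2.6408 \cdot 10^{9}$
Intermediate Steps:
$\left(p{\left(-344 \right)} - 11718\right) \left(157893 + 67478\right) = \left(- \frac{201}{-344} - 11718\right) \left(157893 + 67478\right) = \left(\left(-201\right) \left(- \frac{1}{344}\right) - 11718\right) 225371 = \left(\frac{201}{344} - 11718\right) 225371 = \left(- \frac{4030791}{344}\right) 225371 = - \frac{908423398461}{344}$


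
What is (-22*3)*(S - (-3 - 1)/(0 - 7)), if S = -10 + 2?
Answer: 3960/7 ≈ 565.71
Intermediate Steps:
S = -8
(-22*3)*(S - (-3 - 1)/(0 - 7)) = (-22*3)*(-8 - (-3 - 1)/(0 - 7)) = -66*(-8 - (-4)/(-7)) = -66*(-8 - (-4)*(-1)/7) = -66*(-8 - 1*4/7) = -66*(-8 - 4/7) = -66*(-60/7) = 3960/7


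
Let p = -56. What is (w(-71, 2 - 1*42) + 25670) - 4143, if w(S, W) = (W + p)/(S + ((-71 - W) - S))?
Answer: 667433/31 ≈ 21530.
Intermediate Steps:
w(S, W) = (-56 + W)/(-71 - W) (w(S, W) = (W - 56)/(S + ((-71 - W) - S)) = (-56 + W)/(S + (-71 - S - W)) = (-56 + W)/(-71 - W))
(w(-71, 2 - 1*42) + 25670) - 4143 = ((56 - (2 - 1*42))/(71 + (2 - 1*42)) + 25670) - 4143 = ((56 - (2 - 42))/(71 + (2 - 42)) + 25670) - 4143 = ((56 - 1*(-40))/(71 - 40) + 25670) - 4143 = ((56 + 40)/31 + 25670) - 4143 = ((1/31)*96 + 25670) - 4143 = (96/31 + 25670) - 4143 = 795866/31 - 4143 = 667433/31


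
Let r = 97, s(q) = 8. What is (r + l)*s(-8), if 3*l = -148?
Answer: 1144/3 ≈ 381.33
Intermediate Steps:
l = -148/3 (l = (⅓)*(-148) = -148/3 ≈ -49.333)
(r + l)*s(-8) = (97 - 148/3)*8 = (143/3)*8 = 1144/3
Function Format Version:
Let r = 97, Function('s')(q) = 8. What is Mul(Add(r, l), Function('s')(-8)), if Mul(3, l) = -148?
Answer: Rational(1144, 3) ≈ 381.33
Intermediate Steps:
l = Rational(-148, 3) (l = Mul(Rational(1, 3), -148) = Rational(-148, 3) ≈ -49.333)
Mul(Add(r, l), Function('s')(-8)) = Mul(Add(97, Rational(-148, 3)), 8) = Mul(Rational(143, 3), 8) = Rational(1144, 3)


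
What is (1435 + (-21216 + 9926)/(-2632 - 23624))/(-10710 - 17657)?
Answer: -18844325/372401976 ≈ -0.050602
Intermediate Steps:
(1435 + (-21216 + 9926)/(-2632 - 23624))/(-10710 - 17657) = (1435 - 11290/(-26256))/(-28367) = (1435 - 11290*(-1/26256))*(-1/28367) = (1435 + 5645/13128)*(-1/28367) = (18844325/13128)*(-1/28367) = -18844325/372401976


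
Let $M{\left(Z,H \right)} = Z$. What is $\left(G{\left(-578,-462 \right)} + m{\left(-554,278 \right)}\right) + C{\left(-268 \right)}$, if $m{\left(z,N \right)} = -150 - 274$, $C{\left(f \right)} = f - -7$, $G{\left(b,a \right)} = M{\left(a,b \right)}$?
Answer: $-1147$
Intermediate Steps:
$G{\left(b,a \right)} = a$
$C{\left(f \right)} = 7 + f$ ($C{\left(f \right)} = f + 7 = 7 + f$)
$m{\left(z,N \right)} = -424$ ($m{\left(z,N \right)} = -150 - 274 = -424$)
$\left(G{\left(-578,-462 \right)} + m{\left(-554,278 \right)}\right) + C{\left(-268 \right)} = \left(-462 - 424\right) + \left(7 - 268\right) = -886 - 261 = -1147$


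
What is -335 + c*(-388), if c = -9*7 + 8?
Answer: 21005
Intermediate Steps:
c = -55 (c = -63 + 8 = -55)
-335 + c*(-388) = -335 - 55*(-388) = -335 + 21340 = 21005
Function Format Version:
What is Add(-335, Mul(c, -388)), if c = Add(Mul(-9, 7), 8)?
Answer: 21005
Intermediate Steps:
c = -55 (c = Add(-63, 8) = -55)
Add(-335, Mul(c, -388)) = Add(-335, Mul(-55, -388)) = Add(-335, 21340) = 21005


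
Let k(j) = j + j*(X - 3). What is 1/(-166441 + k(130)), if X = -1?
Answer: -1/166831 ≈ -5.9941e-6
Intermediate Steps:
k(j) = -3*j (k(j) = j + j*(-1 - 3) = j + j*(-4) = j - 4*j = -3*j)
1/(-166441 + k(130)) = 1/(-166441 - 3*130) = 1/(-166441 - 390) = 1/(-166831) = -1/166831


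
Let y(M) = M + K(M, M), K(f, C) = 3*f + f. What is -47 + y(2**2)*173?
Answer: 3413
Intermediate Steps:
K(f, C) = 4*f
y(M) = 5*M (y(M) = M + 4*M = 5*M)
-47 + y(2**2)*173 = -47 + (5*2**2)*173 = -47 + (5*4)*173 = -47 + 20*173 = -47 + 3460 = 3413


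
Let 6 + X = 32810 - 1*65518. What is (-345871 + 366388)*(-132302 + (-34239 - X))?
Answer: -2745728559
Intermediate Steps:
X = -32714 (X = -6 + (32810 - 1*65518) = -6 + (32810 - 65518) = -6 - 32708 = -32714)
(-345871 + 366388)*(-132302 + (-34239 - X)) = (-345871 + 366388)*(-132302 + (-34239 - 1*(-32714))) = 20517*(-132302 + (-34239 + 32714)) = 20517*(-132302 - 1525) = 20517*(-133827) = -2745728559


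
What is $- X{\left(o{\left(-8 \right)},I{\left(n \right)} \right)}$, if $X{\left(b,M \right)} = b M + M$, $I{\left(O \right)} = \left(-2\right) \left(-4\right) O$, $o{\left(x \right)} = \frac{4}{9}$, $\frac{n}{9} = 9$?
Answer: $-936$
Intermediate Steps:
$n = 81$ ($n = 9 \cdot 9 = 81$)
$o{\left(x \right)} = \frac{4}{9}$ ($o{\left(x \right)} = 4 \cdot \frac{1}{9} = \frac{4}{9}$)
$I{\left(O \right)} = 8 O$
$X{\left(b,M \right)} = M + M b$ ($X{\left(b,M \right)} = M b + M = M + M b$)
$- X{\left(o{\left(-8 \right)},I{\left(n \right)} \right)} = - 8 \cdot 81 \left(1 + \frac{4}{9}\right) = - \frac{648 \cdot 13}{9} = \left(-1\right) 936 = -936$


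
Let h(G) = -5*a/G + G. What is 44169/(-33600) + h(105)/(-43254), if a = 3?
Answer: -319001521/242222400 ≈ -1.3170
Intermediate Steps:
h(G) = G - 15/G (h(G) = -15/G + G = G - 15/G)
44169/(-33600) + h(105)/(-43254) = 44169/(-33600) + (105 - 15/105)/(-43254) = 44169*(-1/33600) + (105 - 15*1/105)*(-1/43254) = -14723/11200 + (105 - 1/7)*(-1/43254) = -14723/11200 + (734/7)*(-1/43254) = -14723/11200 - 367/151389 = -319001521/242222400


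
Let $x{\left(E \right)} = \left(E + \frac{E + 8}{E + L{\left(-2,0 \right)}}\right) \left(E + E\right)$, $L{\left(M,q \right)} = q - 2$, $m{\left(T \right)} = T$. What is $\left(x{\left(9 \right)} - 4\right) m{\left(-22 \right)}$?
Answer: $- \frac{31064}{7} \approx -4437.7$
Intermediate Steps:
$L{\left(M,q \right)} = -2 + q$ ($L{\left(M,q \right)} = q - 2 = -2 + q$)
$x{\left(E \right)} = 2 E \left(E + \frac{8 + E}{-2 + E}\right)$ ($x{\left(E \right)} = \left(E + \frac{E + 8}{E + \left(-2 + 0\right)}\right) \left(E + E\right) = \left(E + \frac{8 + E}{E - 2}\right) 2 E = \left(E + \frac{8 + E}{-2 + E}\right) 2 E = 2 E \left(E + \frac{8 + E}{-2 + E}\right)$)
$\left(x{\left(9 \right)} - 4\right) m{\left(-22 \right)} = \left(2 \cdot 9 \frac{1}{-2 + 9} \left(8 + 9^{2} - 9\right) - 4\right) \left(-22\right) = \left(2 \cdot 9 \cdot \frac{1}{7} \left(8 + 81 - 9\right) - 4\right) \left(-22\right) = \left(2 \cdot 9 \cdot \frac{1}{7} \cdot 80 - 4\right) \left(-22\right) = \left(\frac{1440}{7} - 4\right) \left(-22\right) = \frac{1412}{7} \left(-22\right) = - \frac{31064}{7}$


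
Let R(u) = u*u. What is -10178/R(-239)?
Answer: -10178/57121 ≈ -0.17818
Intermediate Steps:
R(u) = u²
-10178/R(-239) = -10178/((-239)²) = -10178/57121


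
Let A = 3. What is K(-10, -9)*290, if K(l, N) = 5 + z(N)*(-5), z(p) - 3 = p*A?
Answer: 36250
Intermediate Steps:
z(p) = 3 + 3*p (z(p) = 3 + p*3 = 3 + 3*p)
K(l, N) = -10 - 15*N (K(l, N) = 5 + (3 + 3*N)*(-5) = 5 + (-15 - 15*N) = -10 - 15*N)
K(-10, -9)*290 = (-10 - 15*(-9))*290 = (-10 + 135)*290 = 125*290 = 36250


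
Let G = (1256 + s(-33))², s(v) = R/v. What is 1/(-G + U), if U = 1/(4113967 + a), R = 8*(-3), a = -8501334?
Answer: -530871407/838438890504313 ≈ -6.3317e-7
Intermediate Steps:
R = -24
s(v) = -24/v
G = 191102976/121 (G = (1256 - 24/(-33))² = (1256 - 24*(-1/33))² = (1256 + 8/11)² = (13824/11)² = 191102976/121 ≈ 1.5794e+6)
U = -1/4387367 (U = 1/(4113967 - 8501334) = 1/(-4387367) = -1/4387367 ≈ -2.2793e-7)
1/(-G + U) = 1/(-1*191102976/121 - 1/4387367) = 1/(-191102976/121 - 1/4387367) = 1/(-838438890504313/530871407) = -530871407/838438890504313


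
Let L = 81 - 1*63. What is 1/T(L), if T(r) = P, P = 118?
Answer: 1/118 ≈ 0.0084746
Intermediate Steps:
L = 18 (L = 81 - 63 = 18)
T(r) = 118
1/T(L) = 1/118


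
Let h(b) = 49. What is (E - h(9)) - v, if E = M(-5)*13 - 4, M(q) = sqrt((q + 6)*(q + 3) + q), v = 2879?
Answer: -2932 + 13*I*sqrt(7) ≈ -2932.0 + 34.395*I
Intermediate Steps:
M(q) = sqrt(q + (3 + q)*(6 + q)) (M(q) = sqrt((6 + q)*(3 + q) + q) = sqrt((3 + q)*(6 + q) + q) = sqrt(q + (3 + q)*(6 + q)))
E = -4 + 13*I*sqrt(7) (E = sqrt(18 + (-5)**2 + 10*(-5))*13 - 4 = sqrt(18 + 25 - 50)*13 - 4 = sqrt(-7)*13 - 4 = (I*sqrt(7))*13 - 4 = 13*I*sqrt(7) - 4 = -4 + 13*I*sqrt(7) ≈ -4.0 + 34.395*I)
(E - h(9)) - v = ((-4 + 13*I*sqrt(7)) - 1*49) - 1*2879 = ((-4 + 13*I*sqrt(7)) - 49) - 2879 = (-53 + 13*I*sqrt(7)) - 2879 = -2932 + 13*I*sqrt(7)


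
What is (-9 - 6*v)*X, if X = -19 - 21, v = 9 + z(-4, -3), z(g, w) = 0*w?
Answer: 2520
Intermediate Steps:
z(g, w) = 0
v = 9 (v = 9 + 0 = 9)
X = -40
(-9 - 6*v)*X = (-9 - 6*9)*(-40) = (-9 - 54)*(-40) = -63*(-40) = 2520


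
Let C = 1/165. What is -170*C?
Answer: -34/33 ≈ -1.0303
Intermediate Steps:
C = 1/165 ≈ 0.0060606
-170*C = -170*1/165 = -34/33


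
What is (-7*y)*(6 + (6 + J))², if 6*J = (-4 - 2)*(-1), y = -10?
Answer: 11830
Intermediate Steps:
J = 1 (J = ((-4 - 2)*(-1))/6 = (-6*(-1))/6 = (⅙)*6 = 1)
(-7*y)*(6 + (6 + J))² = (-7*(-10))*(6 + (6 + 1))² = 70*(6 + 7)² = 70*13² = 70*169 = 11830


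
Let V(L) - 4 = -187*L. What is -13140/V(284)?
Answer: 3285/13276 ≈ 0.24744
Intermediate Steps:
V(L) = 4 - 187*L
-13140/V(284) = -13140/(4 - 187*284) = -13140/(4 - 53108) = -13140/(-53104) = -13140*(-1/53104) = 3285/13276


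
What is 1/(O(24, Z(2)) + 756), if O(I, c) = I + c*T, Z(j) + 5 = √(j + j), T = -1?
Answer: 1/783 ≈ 0.0012771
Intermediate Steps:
Z(j) = -5 + √2*√j (Z(j) = -5 + √(j + j) = -5 + √(2*j) = -5 + √2*√j)
O(I, c) = I - c (O(I, c) = I + c*(-1) = I - c)
1/(O(24, Z(2)) + 756) = 1/((24 - (-5 + √2*√2)) + 756) = 1/((24 - (-5 + 2)) + 756) = 1/((24 - 1*(-3)) + 756) = 1/((24 + 3) + 756) = 1/(27 + 756) = 1/783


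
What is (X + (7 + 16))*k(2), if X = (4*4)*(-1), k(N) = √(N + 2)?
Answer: 14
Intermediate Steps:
k(N) = √(2 + N)
X = -16 (X = 16*(-1) = -16)
(X + (7 + 16))*k(2) = (-16 + (7 + 16))*√(2 + 2) = (-16 + 23)*√4 = 7*2 = 14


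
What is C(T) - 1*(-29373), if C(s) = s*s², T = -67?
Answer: -271390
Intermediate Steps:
C(s) = s³
C(T) - 1*(-29373) = (-67)³ - 1*(-29373) = -300763 + 29373 = -271390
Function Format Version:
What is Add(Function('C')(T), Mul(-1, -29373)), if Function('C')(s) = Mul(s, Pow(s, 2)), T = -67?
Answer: -271390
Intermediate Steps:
Function('C')(s) = Pow(s, 3)
Add(Function('C')(T), Mul(-1, -29373)) = Add(Pow(-67, 3), Mul(-1, -29373)) = Add(-300763, 29373) = -271390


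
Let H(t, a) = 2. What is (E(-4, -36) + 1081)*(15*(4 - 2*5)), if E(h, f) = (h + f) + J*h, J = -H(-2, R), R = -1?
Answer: -94410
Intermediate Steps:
J = -2 (J = -1*2 = -2)
E(h, f) = f - h (E(h, f) = (h + f) - 2*h = (f + h) - 2*h = f - h)
(E(-4, -36) + 1081)*(15*(4 - 2*5)) = ((-36 - 1*(-4)) + 1081)*(15*(4 - 2*5)) = ((-36 + 4) + 1081)*(15*(4 - 10)) = (-32 + 1081)*(15*(-6)) = 1049*(-90) = -94410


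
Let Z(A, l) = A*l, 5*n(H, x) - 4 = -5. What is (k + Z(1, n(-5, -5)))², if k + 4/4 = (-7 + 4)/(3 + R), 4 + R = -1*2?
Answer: 1/25 ≈ 0.040000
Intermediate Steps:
n(H, x) = -⅕ (n(H, x) = ⅘ + (⅕)*(-5) = ⅘ - 1 = -⅕)
R = -6 (R = -4 - 1*2 = -4 - 2 = -6)
k = 0 (k = -1 + (-7 + 4)/(3 - 6) = -1 - 3/(-3) = -1 - 3*(-⅓) = -1 + 1 = 0)
(k + Z(1, n(-5, -5)))² = (0 + 1*(-⅕))² = (0 - ⅕)² = (-⅕)² = 1/25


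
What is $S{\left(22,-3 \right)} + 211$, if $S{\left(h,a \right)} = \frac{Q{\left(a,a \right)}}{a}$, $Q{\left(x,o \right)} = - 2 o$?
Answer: $209$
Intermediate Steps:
$S{\left(h,a \right)} = -2$ ($S{\left(h,a \right)} = \frac{\left(-2\right) a}{a} = -2$)
$S{\left(22,-3 \right)} + 211 = -2 + 211 = 209$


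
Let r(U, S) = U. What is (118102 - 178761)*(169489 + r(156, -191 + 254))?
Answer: -10290496055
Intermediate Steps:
(118102 - 178761)*(169489 + r(156, -191 + 254)) = (118102 - 178761)*(169489 + 156) = -60659*169645 = -10290496055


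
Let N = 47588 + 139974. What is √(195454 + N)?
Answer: 2*√95754 ≈ 618.88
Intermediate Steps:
N = 187562
√(195454 + N) = √(195454 + 187562) = √383016 = 2*√95754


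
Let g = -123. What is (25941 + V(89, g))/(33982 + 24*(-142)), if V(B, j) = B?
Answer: 13015/15287 ≈ 0.85138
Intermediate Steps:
(25941 + V(89, g))/(33982 + 24*(-142)) = (25941 + 89)/(33982 + 24*(-142)) = 26030/(33982 - 3408) = 26030/30574 = 26030*(1/30574) = 13015/15287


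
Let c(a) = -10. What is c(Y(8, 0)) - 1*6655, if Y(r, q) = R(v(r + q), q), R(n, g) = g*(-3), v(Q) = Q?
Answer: -6665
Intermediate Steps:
R(n, g) = -3*g
Y(r, q) = -3*q
c(Y(8, 0)) - 1*6655 = -10 - 1*6655 = -10 - 6655 = -6665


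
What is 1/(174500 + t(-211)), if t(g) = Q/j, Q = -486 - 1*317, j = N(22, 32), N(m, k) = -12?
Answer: 12/2094803 ≈ 5.7285e-6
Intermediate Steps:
j = -12
Q = -803 (Q = -486 - 317 = -803)
t(g) = 803/12 (t(g) = -803/(-12) = -803*(-1/12) = 803/12)
1/(174500 + t(-211)) = 1/(174500 + 803/12) = 1/(2094803/12) = 12/2094803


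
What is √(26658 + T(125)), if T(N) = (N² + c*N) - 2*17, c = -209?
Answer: 2*√4031 ≈ 126.98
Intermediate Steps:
T(N) = -34 + N² - 209*N (T(N) = (N² - 209*N) - 2*17 = (N² - 209*N) - 34 = -34 + N² - 209*N)
√(26658 + T(125)) = √(26658 + (-34 + 125² - 209*125)) = √(26658 + (-34 + 15625 - 26125)) = √(26658 - 10534) = √16124 = 2*√4031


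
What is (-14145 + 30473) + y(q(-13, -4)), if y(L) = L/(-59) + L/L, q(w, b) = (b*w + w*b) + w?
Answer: 963320/59 ≈ 16327.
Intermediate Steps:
q(w, b) = w + 2*b*w (q(w, b) = (b*w + b*w) + w = 2*b*w + w = w + 2*b*w)
y(L) = 1 - L/59 (y(L) = L*(-1/59) + 1 = -L/59 + 1 = 1 - L/59)
(-14145 + 30473) + y(q(-13, -4)) = (-14145 + 30473) + (1 - (-13)*(1 + 2*(-4))/59) = 16328 + (1 - (-13)*(1 - 8)/59) = 16328 + (1 - (-13)*(-7)/59) = 16328 + (1 - 1/59*91) = 16328 + (1 - 91/59) = 16328 - 32/59 = 963320/59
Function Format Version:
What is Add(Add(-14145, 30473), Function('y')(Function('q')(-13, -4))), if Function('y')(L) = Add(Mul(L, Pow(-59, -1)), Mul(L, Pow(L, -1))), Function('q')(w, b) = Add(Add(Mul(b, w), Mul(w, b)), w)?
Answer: Rational(963320, 59) ≈ 16327.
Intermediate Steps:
Function('q')(w, b) = Add(w, Mul(2, b, w)) (Function('q')(w, b) = Add(Add(Mul(b, w), Mul(b, w)), w) = Add(Mul(2, b, w), w) = Add(w, Mul(2, b, w)))
Function('y')(L) = Add(1, Mul(Rational(-1, 59), L)) (Function('y')(L) = Add(Mul(L, Rational(-1, 59)), 1) = Add(Mul(Rational(-1, 59), L), 1) = Add(1, Mul(Rational(-1, 59), L)))
Add(Add(-14145, 30473), Function('y')(Function('q')(-13, -4))) = Add(Add(-14145, 30473), Add(1, Mul(Rational(-1, 59), Mul(-13, Add(1, Mul(2, -4)))))) = Add(16328, Add(1, Mul(Rational(-1, 59), Mul(-13, Add(1, -8))))) = Add(16328, Add(1, Mul(Rational(-1, 59), Mul(-13, -7)))) = Add(16328, Add(1, Mul(Rational(-1, 59), 91))) = Add(16328, Add(1, Rational(-91, 59))) = Add(16328, Rational(-32, 59)) = Rational(963320, 59)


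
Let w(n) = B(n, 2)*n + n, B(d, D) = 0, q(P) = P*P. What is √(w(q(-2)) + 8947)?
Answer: √8951 ≈ 94.610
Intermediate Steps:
q(P) = P²
w(n) = n (w(n) = 0*n + n = 0 + n = n)
√(w(q(-2)) + 8947) = √((-2)² + 8947) = √(4 + 8947) = √8951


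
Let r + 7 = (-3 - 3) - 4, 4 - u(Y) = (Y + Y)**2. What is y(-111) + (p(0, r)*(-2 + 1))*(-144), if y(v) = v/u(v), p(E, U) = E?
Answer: 111/49280 ≈ 0.0022524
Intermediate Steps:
u(Y) = 4 - 4*Y**2 (u(Y) = 4 - (Y + Y)**2 = 4 - (2*Y)**2 = 4 - 4*Y**2)
r = -17 (r = -7 + ((-3 - 3) - 4) = -7 + (-6 - 4) = -7 - 10 = -17)
y(v) = v/(4 - 4*v**2)
y(-111) + (p(0, r)*(-2 + 1))*(-144) = -1*(-111)/(-4 + 4*(-111)**2) + (0*(-2 + 1))*(-144) = -1*(-111)/(-4 + 4*12321) + (0*(-1))*(-144) = -1*(-111)/(-4 + 49284) + 0*(-144) = -1*(-111)/49280 + 0 = -1*(-111)*1/49280 + 0 = 111/49280 + 0 = 111/49280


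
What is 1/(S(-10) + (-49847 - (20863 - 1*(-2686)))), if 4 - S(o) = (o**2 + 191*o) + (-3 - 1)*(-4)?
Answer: -1/71598 ≈ -1.3967e-5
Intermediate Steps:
S(o) = -12 - o**2 - 191*o (S(o) = 4 - ((o**2 + 191*o) + (-3 - 1)*(-4)) = 4 - ((o**2 + 191*o) - 4*(-4)) = 4 - ((o**2 + 191*o) + 16) = 4 - (16 + o**2 + 191*o) = 4 + (-16 - o**2 - 191*o) = -12 - o**2 - 191*o)
1/(S(-10) + (-49847 - (20863 - 1*(-2686)))) = 1/((-12 - 1*(-10)**2 - 191*(-10)) + (-49847 - (20863 - 1*(-2686)))) = 1/((-12 - 1*100 + 1910) + (-49847 - (20863 + 2686))) = 1/((-12 - 100 + 1910) + (-49847 - 1*23549)) = 1/(1798 + (-49847 - 23549)) = 1/(1798 - 73396) = 1/(-71598) = -1/71598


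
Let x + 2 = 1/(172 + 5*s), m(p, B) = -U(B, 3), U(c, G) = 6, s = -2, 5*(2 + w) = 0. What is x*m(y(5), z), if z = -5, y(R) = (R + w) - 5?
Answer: 323/27 ≈ 11.963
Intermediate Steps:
w = -2 (w = -2 + (1/5)*0 = -2 + 0 = -2)
y(R) = -7 + R (y(R) = (R - 2) - 5 = (-2 + R) - 5 = -7 + R)
m(p, B) = -6 (m(p, B) = -1*6 = -6)
x = -323/162 (x = -2 + 1/(172 + 5*(-2)) = -2 + 1/(172 - 10) = -2 + 1/162 = -323/162 ≈ -1.9938)
x*m(y(5), z) = -323/162*(-6) = 323/27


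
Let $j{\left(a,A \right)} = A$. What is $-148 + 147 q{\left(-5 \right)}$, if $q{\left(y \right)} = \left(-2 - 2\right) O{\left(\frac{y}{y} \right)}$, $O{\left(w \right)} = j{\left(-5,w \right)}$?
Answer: $-736$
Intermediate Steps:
$O{\left(w \right)} = w$
$q{\left(y \right)} = -4$ ($q{\left(y \right)} = \left(-2 - 2\right) \frac{y}{y} = \left(-4\right) 1 = -4$)
$-148 + 147 q{\left(-5 \right)} = -148 + 147 \left(-4\right) = -148 - 588 = -736$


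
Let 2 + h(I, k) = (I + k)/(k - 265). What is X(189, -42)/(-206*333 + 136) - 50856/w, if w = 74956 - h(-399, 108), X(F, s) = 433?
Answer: -183907679633/268556229710 ≈ -0.68480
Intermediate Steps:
h(I, k) = -2 + (I + k)/(-265 + k) (h(I, k) = -2 + (I + k)/(k - 265) = -2 + (I + k)/(-265 + k))
w = 11768115/157 (w = 74956 - (530 - 399 - 1*108)/(-265 + 108) = 74956 - (530 - 399 - 108)/(-157) = 74956 - (-1)*23/157 = 74956 - 1*(-23/157) = 74956 + 23/157 = 11768115/157 ≈ 74956.)
X(189, -42)/(-206*333 + 136) - 50856/w = 433/(-206*333 + 136) - 50856/11768115/157 = 433/(-68598 + 136) - 50856*157/11768115 = 433/(-68462) - 2661464/3922705 = 433*(-1/68462) - 2661464/3922705 = -433/68462 - 2661464/3922705 = -183907679633/268556229710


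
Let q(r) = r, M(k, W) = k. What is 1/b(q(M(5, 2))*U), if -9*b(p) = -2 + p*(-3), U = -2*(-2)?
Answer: 9/62 ≈ 0.14516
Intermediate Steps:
U = 4
b(p) = 2/9 + p/3 (b(p) = -(-2 + p*(-3))/9 = -(-2 - 3*p)/9 = 2/9 + p/3)
1/b(q(M(5, 2))*U) = 1/(2/9 + (5*4)/3) = 1/(2/9 + (1/3)*20) = 1/(2/9 + 20/3) = 1/(62/9) = 9/62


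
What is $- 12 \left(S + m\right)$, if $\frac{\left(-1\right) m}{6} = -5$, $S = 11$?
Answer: $-492$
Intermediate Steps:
$m = 30$ ($m = \left(-6\right) \left(-5\right) = 30$)
$- 12 \left(S + m\right) = - 12 \left(11 + 30\right) = \left(-12\right) 41 = -492$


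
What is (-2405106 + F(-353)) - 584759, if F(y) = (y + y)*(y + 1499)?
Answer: -3798941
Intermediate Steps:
F(y) = 2*y*(1499 + y) (F(y) = (2*y)*(1499 + y) = 2*y*(1499 + y))
(-2405106 + F(-353)) - 584759 = (-2405106 + 2*(-353)*(1499 - 353)) - 584759 = (-2405106 + 2*(-353)*1146) - 584759 = (-2405106 - 809076) - 584759 = -3214182 - 584759 = -3798941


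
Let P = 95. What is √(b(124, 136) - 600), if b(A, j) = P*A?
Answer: 2*√2795 ≈ 105.74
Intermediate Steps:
b(A, j) = 95*A
√(b(124, 136) - 600) = √(95*124 - 600) = √(11780 - 600) = √11180 = 2*√2795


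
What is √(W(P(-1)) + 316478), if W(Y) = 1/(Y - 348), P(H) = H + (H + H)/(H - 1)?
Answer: √9581687841/174 ≈ 562.56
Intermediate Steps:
P(H) = H + 2*H/(-1 + H) (P(H) = H + (2*H)/(-1 + H) = H + 2*H/(-1 + H))
W(Y) = 1/(-348 + Y)
√(W(P(-1)) + 316478) = √(1/(-348 - (1 - 1)/(-1 - 1)) + 316478) = √(1/(-348 - 1*0/(-2)) + 316478) = √(1/(-348 - 1*(-½)*0) + 316478) = √(1/(-348 + 0) + 316478) = √(1/(-348) + 316478) = √(-1/348 + 316478) = √(110134343/348) = √9581687841/174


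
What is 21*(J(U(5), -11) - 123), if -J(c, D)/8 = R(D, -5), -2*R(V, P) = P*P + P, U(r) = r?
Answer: -903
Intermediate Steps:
R(V, P) = -P/2 - P**2/2 (R(V, P) = -(P*P + P)/2 = -(P**2 + P)/2 = -(P + P**2)/2 = -P/2 - P**2/2)
J(c, D) = 80 (J(c, D) = -(-4)*(-5)*(1 - 5) = -(-4)*(-5)*(-4) = -8*(-10) = 80)
21*(J(U(5), -11) - 123) = 21*(80 - 123) = 21*(-43) = -903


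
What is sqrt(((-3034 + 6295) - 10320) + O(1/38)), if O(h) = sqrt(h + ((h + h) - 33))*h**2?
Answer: sqrt(-14718975024 + 114*I*sqrt(5282))/1444 ≈ 2.3647e-5 + 84.018*I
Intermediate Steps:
O(h) = h**2*sqrt(-33 + 3*h) (O(h) = sqrt(h + (2*h - 33))*h**2 = sqrt(h + (-33 + 2*h))*h**2 = sqrt(-33 + 3*h)*h**2 = h**2*sqrt(-33 + 3*h))
sqrt(((-3034 + 6295) - 10320) + O(1/38)) = sqrt(((-3034 + 6295) - 10320) + (1/38)**2*sqrt(-33 + 3/38)) = sqrt((3261 - 10320) + (1/38)**2*sqrt(-33 + 3*(1/38))) = sqrt(-7059 + sqrt(-33 + 3/38)/1444) = sqrt(-7059 + sqrt(-1251/38)/1444) = sqrt(-7059 + (3*I*sqrt(5282)/38)/1444) = sqrt(-7059 + 3*I*sqrt(5282)/54872)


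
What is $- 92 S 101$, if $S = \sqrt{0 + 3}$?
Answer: $- 9292 \sqrt{3} \approx -16094.0$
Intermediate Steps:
$S = \sqrt{3} \approx 1.732$
$- 92 S 101 = - 92 \sqrt{3} \cdot 101 = - 92 \cdot 101 \sqrt{3} = - 9292 \sqrt{3}$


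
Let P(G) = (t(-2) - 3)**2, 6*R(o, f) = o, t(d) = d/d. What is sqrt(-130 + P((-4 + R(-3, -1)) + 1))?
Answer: 3*I*sqrt(14) ≈ 11.225*I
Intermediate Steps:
t(d) = 1
R(o, f) = o/6
P(G) = 4 (P(G) = (1 - 3)**2 = (-2)**2 = 4)
sqrt(-130 + P((-4 + R(-3, -1)) + 1)) = sqrt(-130 + 4) = sqrt(-126) = 3*I*sqrt(14)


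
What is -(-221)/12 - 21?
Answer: -31/12 ≈ -2.5833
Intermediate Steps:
-(-221)/12 - 21 = -13*(-17/12) - 21 = 221/12 - 21 = -31/12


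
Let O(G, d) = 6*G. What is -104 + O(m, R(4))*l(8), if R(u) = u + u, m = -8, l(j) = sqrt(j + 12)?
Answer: -104 - 96*sqrt(5) ≈ -318.66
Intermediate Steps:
l(j) = sqrt(12 + j)
R(u) = 2*u
-104 + O(m, R(4))*l(8) = -104 + (6*(-8))*sqrt(12 + 8) = -104 - 96*sqrt(5)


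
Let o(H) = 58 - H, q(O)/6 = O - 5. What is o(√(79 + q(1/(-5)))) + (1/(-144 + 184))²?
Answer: 92801/1600 - √1195/5 ≈ 51.087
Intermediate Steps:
q(O) = -30 + 6*O (q(O) = 6*(O - 5) = 6*(-5 + O) = -30 + 6*O)
o(√(79 + q(1/(-5)))) + (1/(-144 + 184))² = (58 - √(79 + (-30 + 6*(1/(-5))))) + (1/(-144 + 184))² = (58 - √(79 + (-30 + 6*(1*(-⅕))))) + (1/40)² = (58 - √(79 + (-30 + 6*(-⅕)))) + (1/40)² = (58 - √(79 + (-30 - 6/5))) + 1/1600 = (58 - √(79 - 156/5)) + 1/1600 = (58 - √(239/5)) + 1/1600 = (58 - √1195/5) + 1/1600 = 92801/1600 - √1195/5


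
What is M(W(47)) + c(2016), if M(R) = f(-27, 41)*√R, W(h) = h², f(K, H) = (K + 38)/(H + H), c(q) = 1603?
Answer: 131963/82 ≈ 1609.3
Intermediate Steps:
f(K, H) = (38 + K)/(2*H) (f(K, H) = (38 + K)/((2*H)) = (38 + K)*(1/(2*H)) = (38 + K)/(2*H))
M(R) = 11*√R/82 (M(R) = ((½)*(38 - 27)/41)*√R = ((½)*(1/41)*11)*√R = 11*√R/82)
M(W(47)) + c(2016) = 11*√(47²)/82 + 1603 = 11*√2209/82 + 1603 = (11/82)*47 + 1603 = 517/82 + 1603 = 131963/82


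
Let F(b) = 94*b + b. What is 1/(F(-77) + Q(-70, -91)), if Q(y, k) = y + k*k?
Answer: 1/896 ≈ 0.0011161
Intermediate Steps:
F(b) = 95*b
Q(y, k) = y + k**2
1/(F(-77) + Q(-70, -91)) = 1/(95*(-77) + (-70 + (-91)**2)) = 1/(-7315 + (-70 + 8281)) = 1/(-7315 + 8211) = 1/896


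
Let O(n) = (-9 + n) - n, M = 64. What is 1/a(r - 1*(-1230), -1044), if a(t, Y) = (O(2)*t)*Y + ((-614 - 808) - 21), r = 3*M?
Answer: 1/13359669 ≈ 7.4852e-8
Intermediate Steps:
O(n) = -9
r = 192 (r = 3*64 = 192)
a(t, Y) = -1443 - 9*Y*t (a(t, Y) = (-9*t)*Y + ((-614 - 808) - 21) = -9*Y*t + (-1422 - 21) = -9*Y*t - 1443 = -1443 - 9*Y*t)
1/a(r - 1*(-1230), -1044) = 1/(-1443 - 9*(-1044)*(192 - 1*(-1230))) = 1/(-1443 - 9*(-1044)*(192 + 1230)) = 1/(-1443 - 9*(-1044)*1422) = 1/(-1443 + 13361112) = 1/13359669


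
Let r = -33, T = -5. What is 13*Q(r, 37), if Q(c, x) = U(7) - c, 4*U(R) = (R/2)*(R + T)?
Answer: 1807/4 ≈ 451.75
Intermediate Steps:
U(R) = R*(-5 + R)/8 (U(R) = ((R/2)*(R - 5))/4 = ((R*(½))*(-5 + R))/4 = ((R/2)*(-5 + R))/4 = (R*(-5 + R)/2)/4 = R*(-5 + R)/8)
Q(c, x) = 7/4 - c (Q(c, x) = (⅛)*7*(-5 + 7) - c = (⅛)*7*2 - c = 7/4 - c)
13*Q(r, 37) = 13*(7/4 - 1*(-33)) = 13*(7/4 + 33) = 13*(139/4) = 1807/4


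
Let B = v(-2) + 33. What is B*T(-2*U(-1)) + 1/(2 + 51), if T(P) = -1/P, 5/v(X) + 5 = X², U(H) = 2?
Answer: 372/53 ≈ 7.0189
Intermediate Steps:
v(X) = 5/(-5 + X²)
B = 28 (B = 5/(-5 + (-2)²) + 33 = 5/(-5 + 4) + 33 = 5/(-1) + 33 = 5*(-1) + 33 = -5 + 33 = 28)
B*T(-2*U(-1)) + 1/(2 + 51) = 28*(-1/((-2*2))) + 1/(2 + 51) = 28*(-1/(-4)) + 1/53 = 28*(-1*(-¼)) + 1/53 = 28*(¼) + 1/53 = 7 + 1/53 = 372/53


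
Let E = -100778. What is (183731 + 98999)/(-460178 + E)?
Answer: -141365/280478 ≈ -0.50401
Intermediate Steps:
(183731 + 98999)/(-460178 + E) = (183731 + 98999)/(-460178 - 100778) = 282730/(-560956) = 282730*(-1/560956) = -141365/280478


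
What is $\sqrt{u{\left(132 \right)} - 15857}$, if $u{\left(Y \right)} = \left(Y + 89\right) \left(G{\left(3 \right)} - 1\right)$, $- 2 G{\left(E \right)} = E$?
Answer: $\frac{i \sqrt{65638}}{2} \approx 128.1 i$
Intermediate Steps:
$G{\left(E \right)} = - \frac{E}{2}$
$u{\left(Y \right)} = - \frac{445}{2} - \frac{5 Y}{2}$ ($u{\left(Y \right)} = \left(Y + 89\right) \left(\left(- \frac{1}{2}\right) 3 - 1\right) = \left(89 + Y\right) \left(- \frac{3}{2} - 1\right) = \left(89 + Y\right) \left(- \frac{5}{2}\right) = - \frac{445}{2} - \frac{5 Y}{2}$)
$\sqrt{u{\left(132 \right)} - 15857} = \sqrt{\left(- \frac{445}{2} - 330\right) - 15857} = \sqrt{- \frac{1105}{2} - 15857} = \sqrt{- \frac{32819}{2}} = \frac{i \sqrt{65638}}{2}$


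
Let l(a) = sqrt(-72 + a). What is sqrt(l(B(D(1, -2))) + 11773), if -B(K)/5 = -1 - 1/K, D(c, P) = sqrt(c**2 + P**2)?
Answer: sqrt(11773 + I*sqrt(67 - sqrt(5))) ≈ 108.5 + 0.0371*I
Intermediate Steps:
D(c, P) = sqrt(P**2 + c**2)
B(K) = 5 + 5/K (B(K) = -5*(-1 - 1/K) = 5 + 5/K)
sqrt(l(B(D(1, -2))) + 11773) = sqrt(sqrt(-72 + (5 + 5/(sqrt((-2)**2 + 1**2)))) + 11773) = sqrt(sqrt(-72 + (5 + 5/(sqrt(4 + 1)))) + 11773) = sqrt(sqrt(-72 + (5 + 5/(sqrt(5)))) + 11773) = sqrt(sqrt(-72 + (5 + 5*(sqrt(5)/5))) + 11773) = sqrt(sqrt(-72 + (5 + sqrt(5))) + 11773) = sqrt(sqrt(-67 + sqrt(5)) + 11773) = sqrt(11773 + sqrt(-67 + sqrt(5)))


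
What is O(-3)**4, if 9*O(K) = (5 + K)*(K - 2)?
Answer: 10000/6561 ≈ 1.5242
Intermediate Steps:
O(K) = (-2 + K)*(5 + K)/9 (O(K) = ((5 + K)*(K - 2))/9 = ((5 + K)*(-2 + K))/9 = ((-2 + K)*(5 + K))/9 = (-2 + K)*(5 + K)/9)
O(-3)**4 = (-10/9 + (1/3)*(-3) + (1/9)*(-3)**2)**4 = (-10/9 - 1 + (1/9)*9)**4 = (-10/9 - 1 + 1)**4 = (-10/9)**4 = 10000/6561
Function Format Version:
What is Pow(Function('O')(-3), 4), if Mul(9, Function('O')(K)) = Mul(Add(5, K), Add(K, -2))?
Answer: Rational(10000, 6561) ≈ 1.5242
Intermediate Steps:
Function('O')(K) = Mul(Rational(1, 9), Add(-2, K), Add(5, K)) (Function('O')(K) = Mul(Rational(1, 9), Mul(Add(5, K), Add(K, -2))) = Mul(Rational(1, 9), Mul(Add(5, K), Add(-2, K))) = Mul(Rational(1, 9), Mul(Add(-2, K), Add(5, K))) = Mul(Rational(1, 9), Add(-2, K), Add(5, K)))
Pow(Function('O')(-3), 4) = Pow(Add(Rational(-10, 9), Mul(Rational(1, 3), -3), Mul(Rational(1, 9), Pow(-3, 2))), 4) = Pow(Add(Rational(-10, 9), -1, Mul(Rational(1, 9), 9)), 4) = Pow(Add(Rational(-10, 9), -1, 1), 4) = Pow(Rational(-10, 9), 4) = Rational(10000, 6561)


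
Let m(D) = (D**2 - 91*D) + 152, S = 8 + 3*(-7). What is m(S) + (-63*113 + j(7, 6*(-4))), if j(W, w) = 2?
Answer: -5613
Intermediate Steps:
S = -13 (S = 8 - 21 = -13)
m(D) = 152 + D**2 - 91*D
m(S) + (-63*113 + j(7, 6*(-4))) = (152 + (-13)**2 - 91*(-13)) + (-63*113 + 2) = (152 + 169 + 1183) + (-7119 + 2) = 1504 - 7117 = -5613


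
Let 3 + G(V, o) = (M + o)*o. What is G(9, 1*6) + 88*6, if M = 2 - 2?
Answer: 561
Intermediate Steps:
M = 0
G(V, o) = -3 + o² (G(V, o) = -3 + (0 + o)*o = -3 + o*o = -3 + o²)
G(9, 1*6) + 88*6 = (-3 + (1*6)²) + 88*6 = (-3 + 6²) + 528 = (-3 + 36) + 528 = 33 + 528 = 561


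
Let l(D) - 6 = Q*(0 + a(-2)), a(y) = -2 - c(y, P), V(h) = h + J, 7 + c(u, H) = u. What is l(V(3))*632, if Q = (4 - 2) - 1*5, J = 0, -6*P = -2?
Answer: -9480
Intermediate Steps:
P = 1/3 (P = -1/6*(-2) = 1/3 ≈ 0.33333)
c(u, H) = -7 + u
V(h) = h (V(h) = h + 0 = h)
a(y) = 5 - y (a(y) = -2 - (-7 + y) = -2 + (7 - y) = 5 - y)
Q = -3 (Q = 2 - 5 = -3)
l(D) = -15 (l(D) = 6 - 3*(0 + (5 - 1*(-2))) = 6 - 3*(0 + (5 + 2)) = 6 - 3*(0 + 7) = 6 - 3*7 = 6 - 21 = -15)
l(V(3))*632 = -15*632 = -9480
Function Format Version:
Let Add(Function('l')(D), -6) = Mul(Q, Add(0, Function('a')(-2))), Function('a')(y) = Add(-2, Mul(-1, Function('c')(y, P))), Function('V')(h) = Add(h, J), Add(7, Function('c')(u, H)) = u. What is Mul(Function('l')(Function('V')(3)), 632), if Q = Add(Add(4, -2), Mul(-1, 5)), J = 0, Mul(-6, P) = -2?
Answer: -9480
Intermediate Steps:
P = Rational(1, 3) (P = Mul(Rational(-1, 6), -2) = Rational(1, 3) ≈ 0.33333)
Function('c')(u, H) = Add(-7, u)
Function('V')(h) = h (Function('V')(h) = Add(h, 0) = h)
Function('a')(y) = Add(5, Mul(-1, y)) (Function('a')(y) = Add(-2, Mul(-1, Add(-7, y))) = Add(-2, Add(7, Mul(-1, y))) = Add(5, Mul(-1, y)))
Q = -3 (Q = Add(2, -5) = -3)
Function('l')(D) = -15 (Function('l')(D) = Add(6, Mul(-3, Add(0, Add(5, Mul(-1, -2))))) = Add(6, Mul(-3, Add(0, Add(5, 2)))) = Add(6, Mul(-3, Add(0, 7))) = Add(6, Mul(-3, 7)) = Add(6, -21) = -15)
Mul(Function('l')(Function('V')(3)), 632) = Mul(-15, 632) = -9480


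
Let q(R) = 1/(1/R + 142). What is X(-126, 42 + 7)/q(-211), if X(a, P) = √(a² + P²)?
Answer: 209727*√373/211 ≈ 19197.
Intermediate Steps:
X(a, P) = √(P² + a²)
q(R) = 1/(142 + 1/R)
X(-126, 42 + 7)/q(-211) = √((42 + 7)² + (-126)²)/((-211/(1 + 142*(-211)))) = √(49² + 15876)/((-211/(1 - 29962))) = √(2401 + 15876)/((-211/(-29961))) = √18277/((-211*(-1/29961))) = (7*√373)/(211/29961) = (7*√373)*(29961/211) = 209727*√373/211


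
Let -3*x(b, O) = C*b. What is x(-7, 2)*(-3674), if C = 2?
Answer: -51436/3 ≈ -17145.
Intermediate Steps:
x(b, O) = -2*b/3
x(-7, 2)*(-3674) = -⅔*(-7)*(-3674) = (14/3)*(-3674) = -51436/3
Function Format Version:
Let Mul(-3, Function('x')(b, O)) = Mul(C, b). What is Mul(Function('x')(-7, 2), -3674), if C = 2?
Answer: Rational(-51436, 3) ≈ -17145.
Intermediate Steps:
Function('x')(b, O) = Mul(Rational(-2, 3), b) (Function('x')(b, O) = Mul(Rational(-1, 3), Mul(2, b)) = Mul(Rational(-2, 3), b))
Mul(Function('x')(-7, 2), -3674) = Mul(Mul(Rational(-2, 3), -7), -3674) = Mul(Rational(14, 3), -3674) = Rational(-51436, 3)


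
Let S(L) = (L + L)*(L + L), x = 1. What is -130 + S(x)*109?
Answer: 306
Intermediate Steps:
S(L) = 4*L**2 (S(L) = (2*L)*(2*L) = 4*L**2)
-130 + S(x)*109 = -130 + (4*1**2)*109 = -130 + (4*1)*109 = -130 + 4*109 = -130 + 436 = 306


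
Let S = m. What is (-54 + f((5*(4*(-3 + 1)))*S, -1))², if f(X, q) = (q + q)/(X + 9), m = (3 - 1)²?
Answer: 66455104/22801 ≈ 2914.6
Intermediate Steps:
m = 4 (m = 2² = 4)
S = 4
f(X, q) = 2*q/(9 + X) (f(X, q) = (2*q)/(9 + X) = 2*q/(9 + X))
(-54 + f((5*(4*(-3 + 1)))*S, -1))² = (-54 + 2*(-1)/(9 + (5*(4*(-3 + 1)))*4))² = (-54 + 2*(-1)/(9 + (5*(4*(-2)))*4))² = (-54 + 2*(-1)/(9 + (5*(-8))*4))² = (-54 + 2*(-1)/(9 - 40*4))² = (-54 + 2*(-1)/(9 - 160))² = (-54 + 2*(-1)/(-151))² = (-54 + 2*(-1)*(-1/151))² = (-54 + 2/151)² = (-8152/151)² = 66455104/22801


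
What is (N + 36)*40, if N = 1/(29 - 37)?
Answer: 1435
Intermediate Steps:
N = -1/8 (N = 1/(-8) = -1/8 ≈ -0.12500)
(N + 36)*40 = (-1/8 + 36)*40 = (287/8)*40 = 1435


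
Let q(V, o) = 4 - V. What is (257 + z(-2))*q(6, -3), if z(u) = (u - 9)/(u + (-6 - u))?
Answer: -1553/3 ≈ -517.67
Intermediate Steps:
z(u) = 3/2 - u/6 (z(u) = (-9 + u)/(-6) = (-9 + u)*(-⅙) = 3/2 - u/6)
(257 + z(-2))*q(6, -3) = (257 + (3/2 - ⅙*(-2)))*(4 - 1*6) = (257 + (3/2 + ⅓))*(4 - 6) = (257 + 11/6)*(-2) = (1553/6)*(-2) = -1553/3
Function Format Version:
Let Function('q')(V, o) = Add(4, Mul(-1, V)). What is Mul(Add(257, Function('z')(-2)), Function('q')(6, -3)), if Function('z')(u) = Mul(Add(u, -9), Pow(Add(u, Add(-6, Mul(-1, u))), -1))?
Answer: Rational(-1553, 3) ≈ -517.67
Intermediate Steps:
Function('z')(u) = Add(Rational(3, 2), Mul(Rational(-1, 6), u)) (Function('z')(u) = Mul(Add(-9, u), Pow(-6, -1)) = Mul(Add(-9, u), Rational(-1, 6)) = Add(Rational(3, 2), Mul(Rational(-1, 6), u)))
Mul(Add(257, Function('z')(-2)), Function('q')(6, -3)) = Mul(Add(257, Add(Rational(3, 2), Mul(Rational(-1, 6), -2))), Add(4, Mul(-1, 6))) = Mul(Add(257, Add(Rational(3, 2), Rational(1, 3))), Add(4, -6)) = Mul(Add(257, Rational(11, 6)), -2) = Mul(Rational(1553, 6), -2) = Rational(-1553, 3)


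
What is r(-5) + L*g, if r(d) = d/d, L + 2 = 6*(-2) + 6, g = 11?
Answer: -87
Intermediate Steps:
L = -8 (L = -2 + (6*(-2) + 6) = -2 + (-12 + 6) = -2 - 6 = -8)
r(d) = 1
r(-5) + L*g = 1 - 8*11 = 1 - 88 = -87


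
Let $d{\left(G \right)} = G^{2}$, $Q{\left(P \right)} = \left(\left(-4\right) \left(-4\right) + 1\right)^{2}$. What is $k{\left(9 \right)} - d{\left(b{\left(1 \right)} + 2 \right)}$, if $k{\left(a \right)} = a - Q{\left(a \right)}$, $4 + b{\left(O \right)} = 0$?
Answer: $-284$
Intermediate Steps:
$b{\left(O \right)} = -4$ ($b{\left(O \right)} = -4 + 0 = -4$)
$Q{\left(P \right)} = 289$ ($Q{\left(P \right)} = \left(16 + 1\right)^{2} = 17^{2} = 289$)
$k{\left(a \right)} = -289 + a$ ($k{\left(a \right)} = a - 289 = -289 + a$)
$k{\left(9 \right)} - d{\left(b{\left(1 \right)} + 2 \right)} = \left(-289 + 9\right) - \left(-4 + 2\right)^{2} = -280 - \left(-2\right)^{2} = -280 - 4 = -284$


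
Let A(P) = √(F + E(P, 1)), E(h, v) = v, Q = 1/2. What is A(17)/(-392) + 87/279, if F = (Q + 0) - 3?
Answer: 29/93 - I*√6/784 ≈ 0.31183 - 0.0031243*I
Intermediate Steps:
Q = ½ ≈ 0.50000
F = -5/2 (F = (½ + 0) - 3 = ½ - 3 = -5/2 ≈ -2.5000)
A(P) = I*√6/2 (A(P) = √(-5/2 + 1) = √(-3/2) = I*√6/2)
A(17)/(-392) + 87/279 = (I*√6/2)/(-392) + 87/279 = (I*√6/2)*(-1/392) + 87*(1/279) = -I*√6/784 + 29/93 = 29/93 - I*√6/784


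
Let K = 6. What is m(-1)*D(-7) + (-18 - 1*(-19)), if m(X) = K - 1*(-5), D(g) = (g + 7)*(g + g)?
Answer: 1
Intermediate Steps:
D(g) = 2*g*(7 + g) (D(g) = (7 + g)*(2*g) = 2*g*(7 + g))
m(X) = 11 (m(X) = 6 - 1*(-5) = 6 + 5 = 11)
m(-1)*D(-7) + (-18 - 1*(-19)) = 11*(2*(-7)*(7 - 7)) + (-18 - 1*(-19)) = 11*(2*(-7)*0) + (-18 + 19) = 11*0 + 1 = 0 + 1 = 1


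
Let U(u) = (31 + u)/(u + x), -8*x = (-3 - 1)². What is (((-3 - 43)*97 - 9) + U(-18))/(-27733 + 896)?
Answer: 89433/536740 ≈ 0.16662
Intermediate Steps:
x = -2 (x = -(-3 - 1)²/8 = -⅛*(-4)² = -⅛*16 = -2)
U(u) = (31 + u)/(-2 + u) (U(u) = (31 + u)/(u - 2) = (31 + u)/(-2 + u))
(((-3 - 43)*97 - 9) + U(-18))/(-27733 + 896) = (((-3 - 43)*97 - 9) + (31 - 18)/(-2 - 18))/(-27733 + 896) = ((-46*97 - 9) + 13/(-20))/(-26837) = ((-4462 - 9) - 1/20*13)*(-1/26837) = (-4471 - 13/20)*(-1/26837) = -89433/20*(-1/26837) = 89433/536740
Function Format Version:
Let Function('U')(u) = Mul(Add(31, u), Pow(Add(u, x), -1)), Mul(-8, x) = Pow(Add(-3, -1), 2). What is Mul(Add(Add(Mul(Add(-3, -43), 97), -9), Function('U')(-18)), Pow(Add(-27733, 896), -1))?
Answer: Rational(89433, 536740) ≈ 0.16662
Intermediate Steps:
x = -2 (x = Mul(Rational(-1, 8), Pow(Add(-3, -1), 2)) = Mul(Rational(-1, 8), Pow(-4, 2)) = Mul(Rational(-1, 8), 16) = -2)
Function('U')(u) = Mul(Pow(Add(-2, u), -1), Add(31, u)) (Function('U')(u) = Mul(Add(31, u), Pow(Add(u, -2), -1)) = Mul(Add(31, u), Pow(Add(-2, u), -1)) = Mul(Pow(Add(-2, u), -1), Add(31, u)))
Mul(Add(Add(Mul(Add(-3, -43), 97), -9), Function('U')(-18)), Pow(Add(-27733, 896), -1)) = Mul(Add(Add(Mul(Add(-3, -43), 97), -9), Mul(Pow(Add(-2, -18), -1), Add(31, -18))), Pow(Add(-27733, 896), -1)) = Mul(Add(Add(Mul(-46, 97), -9), Mul(Pow(-20, -1), 13)), Pow(-26837, -1)) = Mul(Add(Add(-4462, -9), Mul(Rational(-1, 20), 13)), Rational(-1, 26837)) = Mul(Add(-4471, Rational(-13, 20)), Rational(-1, 26837)) = Mul(Rational(-89433, 20), Rational(-1, 26837)) = Rational(89433, 536740)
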